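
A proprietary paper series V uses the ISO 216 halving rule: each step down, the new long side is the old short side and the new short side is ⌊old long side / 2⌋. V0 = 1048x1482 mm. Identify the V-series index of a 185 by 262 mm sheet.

V5

V0: 1048 × 1482 mm
V1: 741 × 1048 mm
V2: 524 × 741 mm
V3: 370 × 524 mm
V4: 262 × 370 mm
V5: 185 × 262 mm
V6: 131 × 185 mm
→ matches V5.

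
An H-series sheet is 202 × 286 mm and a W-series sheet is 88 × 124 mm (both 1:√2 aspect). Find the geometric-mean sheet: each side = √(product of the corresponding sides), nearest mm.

133 × 188 mm

Short side: √(202 · 88) = √17776 ≈ 133.3 → 133 mm
Long side: √(286 · 124) = √35464 ≈ 188.3 → 188 mm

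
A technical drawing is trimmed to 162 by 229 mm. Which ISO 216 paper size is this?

Aspect ratio 229/162 ≈ 1.414 — close to the ISO √2 ≈ 1.414.
In the C-series (envelope sizes, between A and B): C5 = 162 × 229 mm.

C5 (162 × 229 mm)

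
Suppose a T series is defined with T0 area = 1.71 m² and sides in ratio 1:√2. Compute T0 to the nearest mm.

1100 × 1555 mm

Let the short side be w mm. Then w · w√2 = 1.71 m² = 1,710,000 mm².
w² = 1,710,000/√2, so w ≈ 1099.6 mm; long side = w√2 ≈ 1555.1 mm.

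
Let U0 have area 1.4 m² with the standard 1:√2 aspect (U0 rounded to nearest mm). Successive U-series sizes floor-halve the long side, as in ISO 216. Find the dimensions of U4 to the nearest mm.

Let U0's short side be w mm. w · w√2 = 1.4 m² = 1,400,000 mm², so w ≈ 995.0 mm and w√2 ≈ 1407.1 mm → U0 = 995 × 1407 mm.
U1: ⌊1407/2⌋ × 995 = 703 × 995 mm
U2: ⌊995/2⌋ × 703 = 497 × 703 mm
U3: ⌊703/2⌋ × 497 = 351 × 497 mm
U4: ⌊497/2⌋ × 351 = 248 × 351 mm

248 × 351 mm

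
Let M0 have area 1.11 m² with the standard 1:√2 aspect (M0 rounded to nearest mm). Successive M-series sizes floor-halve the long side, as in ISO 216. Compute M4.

221 × 313 mm

Let M0's short side be w mm. w · w√2 = 1.11 m² = 1,110,000 mm², so w ≈ 885.9 mm and w√2 ≈ 1252.9 mm → M0 = 886 × 1253 mm.
M1: ⌊1253/2⌋ × 886 = 626 × 886 mm
M2: ⌊886/2⌋ × 626 = 443 × 626 mm
M3: ⌊626/2⌋ × 443 = 313 × 443 mm
M4: ⌊443/2⌋ × 313 = 221 × 313 mm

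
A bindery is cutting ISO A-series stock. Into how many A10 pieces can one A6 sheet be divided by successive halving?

Each ISO step halves the sheet: 1 × A6 → 2 × A7 → 4 × A8 → 8 × A9 → …
From A6 to A10 is 4 halving steps: 2^4 = 16.

16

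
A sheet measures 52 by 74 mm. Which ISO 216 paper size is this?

A8 (52 × 74 mm)

Aspect ratio 74/52 ≈ 1.423 — close to the ISO √2 ≈ 1.414.
In the A-series (A0 area = 1 m²): A8 = 52 × 74 mm.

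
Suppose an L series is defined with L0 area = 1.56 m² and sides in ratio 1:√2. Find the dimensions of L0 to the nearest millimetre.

Let the short side be w mm. Then w · w√2 = 1.56 m² = 1,560,000 mm².
w² = 1,560,000/√2, so w ≈ 1050.3 mm; long side = w√2 ≈ 1485.3 mm.

1050 × 1485 mm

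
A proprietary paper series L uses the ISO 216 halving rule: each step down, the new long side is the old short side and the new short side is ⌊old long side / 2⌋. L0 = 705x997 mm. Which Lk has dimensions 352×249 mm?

L0: 705 × 997 mm
L1: 498 × 705 mm
L2: 352 × 498 mm
L3: 249 × 352 mm
L4: 176 × 249 mm
→ matches L3.

L3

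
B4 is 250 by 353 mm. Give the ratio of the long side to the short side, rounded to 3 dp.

353 / 250 = 1.412
ISO 216 targets √2 ≈ 1.414; the -0.002 deviation is from mm rounding.

1.412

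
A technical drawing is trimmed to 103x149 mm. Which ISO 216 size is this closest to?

A6 (105 × 148 mm)

Aspect ratio 149/103 ≈ 1.447 (ISO target is √2 ≈ 1.414).
In the A-series (A0 area = 1 m²): A6 = 105 × 148 mm.
Off by 3 mm total — nearest standard size.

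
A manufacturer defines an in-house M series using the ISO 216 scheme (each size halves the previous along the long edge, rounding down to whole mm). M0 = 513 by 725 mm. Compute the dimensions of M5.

90 × 128 mm

M1: ⌊725/2⌋ × 513 = 362 × 513 mm
M2: ⌊513/2⌋ × 362 = 256 × 362 mm
M3: ⌊362/2⌋ × 256 = 181 × 256 mm
M4: ⌊256/2⌋ × 181 = 128 × 181 mm
M5: ⌊181/2⌋ × 128 = 90 × 128 mm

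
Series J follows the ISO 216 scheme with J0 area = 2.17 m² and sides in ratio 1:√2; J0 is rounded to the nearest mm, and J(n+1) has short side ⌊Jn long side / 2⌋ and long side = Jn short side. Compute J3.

Let J0's short side be w mm. w · w√2 = 2.17 m² = 2,170,000 mm², so w ≈ 1238.7 mm and w√2 ≈ 1751.8 mm → J0 = 1239 × 1752 mm.
J1: ⌊1752/2⌋ × 1239 = 876 × 1239 mm
J2: ⌊1239/2⌋ × 876 = 619 × 876 mm
J3: ⌊876/2⌋ × 619 = 438 × 619 mm

438 × 619 mm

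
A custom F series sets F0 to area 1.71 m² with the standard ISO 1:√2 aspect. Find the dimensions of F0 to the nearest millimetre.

Let the short side be w mm. Then w · w√2 = 1.71 m² = 1,710,000 mm².
w² = 1,710,000/√2, so w ≈ 1099.6 mm; long side = w√2 ≈ 1555.1 mm.

1100 × 1555 mm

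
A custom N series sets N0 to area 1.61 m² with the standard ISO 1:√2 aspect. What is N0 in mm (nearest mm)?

Let the short side be w mm. Then w · w√2 = 1.61 m² = 1,610,000 mm².
w² = 1,610,000/√2, so w ≈ 1067.0 mm; long side = w√2 ≈ 1508.9 mm.

1067 × 1509 mm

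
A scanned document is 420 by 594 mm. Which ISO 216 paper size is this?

Aspect ratio 594/420 ≈ 1.414 — close to the ISO √2 ≈ 1.414.
In the A-series (A0 area = 1 m²): A2 = 420 × 594 mm.

A2 (420 × 594 mm)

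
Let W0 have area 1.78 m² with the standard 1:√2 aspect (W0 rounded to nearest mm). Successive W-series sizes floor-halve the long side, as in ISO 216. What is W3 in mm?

Let W0's short side be w mm. w · w√2 = 1.78 m² = 1,780,000 mm², so w ≈ 1121.9 mm and w√2 ≈ 1586.6 mm → W0 = 1122 × 1587 mm.
W1: ⌊1587/2⌋ × 1122 = 793 × 1122 mm
W2: ⌊1122/2⌋ × 793 = 561 × 793 mm
W3: ⌊793/2⌋ × 561 = 396 × 561 mm

396 × 561 mm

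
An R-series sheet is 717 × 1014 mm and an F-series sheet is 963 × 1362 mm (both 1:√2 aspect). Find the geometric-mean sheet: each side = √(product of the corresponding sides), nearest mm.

Short side: √(717 · 963) = √690471 ≈ 830.9 → 831 mm
Long side: √(1014 · 1362) = √1381068 ≈ 1175.2 → 1175 mm

831 × 1175 mm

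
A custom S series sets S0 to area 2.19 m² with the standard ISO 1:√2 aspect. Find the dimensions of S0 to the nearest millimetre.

Let the short side be w mm. Then w · w√2 = 2.19 m² = 2,190,000 mm².
w² = 2,190,000/√2, so w ≈ 1244.4 mm; long side = w√2 ≈ 1759.9 mm.

1244 × 1760 mm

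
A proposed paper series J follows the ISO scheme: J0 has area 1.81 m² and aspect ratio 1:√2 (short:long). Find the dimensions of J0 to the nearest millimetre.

1131 × 1600 mm

Let the short side be w mm. Then w · w√2 = 1.81 m² = 1,810,000 mm².
w² = 1,810,000/√2, so w ≈ 1131.3 mm; long side = w√2 ≈ 1599.9 mm.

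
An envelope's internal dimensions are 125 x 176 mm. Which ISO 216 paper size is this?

B6 (125 × 176 mm)

Aspect ratio 176/125 ≈ 1.408 — close to the ISO √2 ≈ 1.414.
In the B-series (B0 = 1000 × 1414 mm): B6 = 125 × 176 mm.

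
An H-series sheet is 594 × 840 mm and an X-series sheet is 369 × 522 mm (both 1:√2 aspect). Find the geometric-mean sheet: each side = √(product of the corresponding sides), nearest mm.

468 × 662 mm

Short side: √(594 · 369) = √219186 ≈ 468.2 → 468 mm
Long side: √(840 · 522) = √438480 ≈ 662.2 → 662 mm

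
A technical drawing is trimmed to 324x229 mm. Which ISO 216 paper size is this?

C4 (229 × 324 mm)

Aspect ratio 324/229 ≈ 1.415 — close to the ISO √2 ≈ 1.414.
In the C-series (envelope sizes, between A and B): C4 = 229 × 324 mm.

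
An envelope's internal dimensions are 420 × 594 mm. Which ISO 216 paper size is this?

A2 (420 × 594 mm)

Aspect ratio 594/420 ≈ 1.414 — close to the ISO √2 ≈ 1.414.
In the A-series (A0 area = 1 m²): A2 = 420 × 594 mm.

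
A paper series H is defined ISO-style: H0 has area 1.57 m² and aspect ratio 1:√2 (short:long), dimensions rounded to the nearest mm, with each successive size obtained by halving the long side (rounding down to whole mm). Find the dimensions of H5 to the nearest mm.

Let H0's short side be w mm. w · w√2 = 1.57 m² = 1,570,000 mm², so w ≈ 1053.6 mm and w√2 ≈ 1490.1 mm → H0 = 1054 × 1490 mm.
H1: ⌊1490/2⌋ × 1054 = 745 × 1054 mm
H2: ⌊1054/2⌋ × 745 = 527 × 745 mm
H3: ⌊745/2⌋ × 527 = 372 × 527 mm
H4: ⌊527/2⌋ × 372 = 263 × 372 mm
H5: ⌊372/2⌋ × 263 = 186 × 263 mm

186 × 263 mm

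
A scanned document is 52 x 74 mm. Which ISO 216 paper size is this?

Aspect ratio 74/52 ≈ 1.423 — close to the ISO √2 ≈ 1.414.
In the A-series (A0 area = 1 m²): A8 = 52 × 74 mm.

A8 (52 × 74 mm)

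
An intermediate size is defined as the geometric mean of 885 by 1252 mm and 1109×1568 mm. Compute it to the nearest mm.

Short side: √(885 · 1109) = √981465 ≈ 990.7 → 991 mm
Long side: √(1252 · 1568) = √1963136 ≈ 1401.1 → 1401 mm

991 × 1401 mm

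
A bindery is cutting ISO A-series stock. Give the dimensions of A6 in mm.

A0 = 841 × 1189 mm (A0 has area 1 m², aspect 1:√2).
A1: ⌊1189/2⌋ × 841 = 594 × 841 mm
A2: ⌊841/2⌋ × 594 = 420 × 594 mm
A3: ⌊594/2⌋ × 420 = 297 × 420 mm
A4: ⌊420/2⌋ × 297 = 210 × 297 mm
A5: ⌊297/2⌋ × 210 = 148 × 210 mm
A6: ⌊210/2⌋ × 148 = 105 × 148 mm

105 × 148 mm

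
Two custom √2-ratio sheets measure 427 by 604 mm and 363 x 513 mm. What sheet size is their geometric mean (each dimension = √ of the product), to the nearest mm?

Short side: √(427 · 363) = √155001 ≈ 393.7 → 394 mm
Long side: √(604 · 513) = √309852 ≈ 556.6 → 557 mm

394 × 557 mm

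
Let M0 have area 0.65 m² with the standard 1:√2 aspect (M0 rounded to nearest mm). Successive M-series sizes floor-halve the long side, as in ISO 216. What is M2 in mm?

Let M0's short side be w mm. w · w√2 = 0.65 m² = 650,000 mm², so w ≈ 678.0 mm and w√2 ≈ 958.8 mm → M0 = 678 × 959 mm.
M1: ⌊959/2⌋ × 678 = 479 × 678 mm
M2: ⌊678/2⌋ × 479 = 339 × 479 mm

339 × 479 mm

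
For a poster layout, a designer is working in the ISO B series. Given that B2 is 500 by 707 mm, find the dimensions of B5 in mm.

176 × 250 mm

B3: ⌊707/2⌋ × 500 = 353 × 500 mm
B4: ⌊500/2⌋ × 353 = 250 × 353 mm
B5: ⌊353/2⌋ × 250 = 176 × 250 mm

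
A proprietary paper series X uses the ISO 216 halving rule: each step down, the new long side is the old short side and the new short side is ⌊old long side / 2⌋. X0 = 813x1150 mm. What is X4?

203 × 287 mm

X1: ⌊1150/2⌋ × 813 = 575 × 813 mm
X2: ⌊813/2⌋ × 575 = 406 × 575 mm
X3: ⌊575/2⌋ × 406 = 287 × 406 mm
X4: ⌊406/2⌋ × 287 = 203 × 287 mm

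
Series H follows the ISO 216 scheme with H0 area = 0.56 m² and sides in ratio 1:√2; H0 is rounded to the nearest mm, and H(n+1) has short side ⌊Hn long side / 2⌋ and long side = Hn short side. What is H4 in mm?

Let H0's short side be w mm. w · w√2 = 0.56 m² = 560,000 mm², so w ≈ 629.3 mm and w√2 ≈ 889.9 mm → H0 = 629 × 890 mm.
H1: ⌊890/2⌋ × 629 = 445 × 629 mm
H2: ⌊629/2⌋ × 445 = 314 × 445 mm
H3: ⌊445/2⌋ × 314 = 222 × 314 mm
H4: ⌊314/2⌋ × 222 = 157 × 222 mm

157 × 222 mm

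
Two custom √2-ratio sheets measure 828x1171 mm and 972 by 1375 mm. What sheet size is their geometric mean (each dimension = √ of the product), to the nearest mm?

Short side: √(828 · 972) = √804816 ≈ 897.1 → 897 mm
Long side: √(1171 · 1375) = √1610125 ≈ 1268.9 → 1269 mm

897 × 1269 mm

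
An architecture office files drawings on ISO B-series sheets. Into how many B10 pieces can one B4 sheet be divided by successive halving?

64

B4 = 250 × 353 mm; B10 = 31 × 44 mm.
Each halving step doubles the count; 6 steps from B4 to B10.
2^6 = 64.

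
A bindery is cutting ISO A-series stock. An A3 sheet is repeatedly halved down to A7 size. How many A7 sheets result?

16

Each ISO step halves the sheet: 1 × A3 → 2 × A4 → 4 × A5 → 8 × A6 → …
From A3 to A7 is 4 halving steps: 2^4 = 16.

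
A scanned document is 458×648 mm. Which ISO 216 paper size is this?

Aspect ratio 648/458 ≈ 1.415 — close to the ISO √2 ≈ 1.414.
In the C-series (envelope sizes, between A and B): C2 = 458 × 648 mm.

C2 (458 × 648 mm)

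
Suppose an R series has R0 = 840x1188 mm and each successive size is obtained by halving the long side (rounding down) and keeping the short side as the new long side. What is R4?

210 × 297 mm

R1 = 594 × 840 mm (from R0 by 1 halving).
R2: ⌊840/2⌋ × 594 = 420 × 594 mm
R3: ⌊594/2⌋ × 420 = 297 × 420 mm
R4: ⌊420/2⌋ × 297 = 210 × 297 mm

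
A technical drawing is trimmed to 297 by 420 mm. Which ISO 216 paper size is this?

Aspect ratio 420/297 ≈ 1.414 — close to the ISO √2 ≈ 1.414.
In the A-series (A0 area = 1 m²): A3 = 297 × 420 mm.

A3 (297 × 420 mm)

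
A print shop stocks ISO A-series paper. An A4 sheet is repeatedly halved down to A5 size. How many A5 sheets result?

Each ISO step halves the sheet: 1 × A4 → 2 × A5
From A4 to A5 is 1 halving step: 2^1 = 2.

2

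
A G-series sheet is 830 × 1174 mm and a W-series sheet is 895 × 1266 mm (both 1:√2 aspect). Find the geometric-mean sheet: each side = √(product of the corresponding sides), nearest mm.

Short side: √(830 · 895) = √742850 ≈ 861.9 → 862 mm
Long side: √(1174 · 1266) = √1486284 ≈ 1219.1 → 1219 mm

862 × 1219 mm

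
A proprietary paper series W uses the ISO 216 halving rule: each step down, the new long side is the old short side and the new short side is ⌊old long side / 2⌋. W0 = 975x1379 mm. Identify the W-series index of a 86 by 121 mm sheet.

W0: 975 × 1379 mm
W1: 689 × 975 mm
W2: 487 × 689 mm
W3: 344 × 487 mm
W4: 243 × 344 mm
W5: 172 × 243 mm
W6: 121 × 172 mm
W7: 86 × 121 mm
W8: 60 × 86 mm
→ matches W7.

W7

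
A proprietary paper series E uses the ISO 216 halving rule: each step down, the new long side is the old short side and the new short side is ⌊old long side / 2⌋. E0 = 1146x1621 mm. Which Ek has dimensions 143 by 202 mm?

E0: 1146 × 1621 mm
E1: 810 × 1146 mm
E2: 573 × 810 mm
E3: 405 × 573 mm
E4: 286 × 405 mm
E5: 202 × 286 mm
E6: 143 × 202 mm
E7: 101 × 143 mm
→ matches E6.

E6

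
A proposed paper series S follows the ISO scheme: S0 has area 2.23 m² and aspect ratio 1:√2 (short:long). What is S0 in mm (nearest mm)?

Let the short side be w mm. Then w · w√2 = 2.23 m² = 2,230,000 mm².
w² = 2,230,000/√2, so w ≈ 1255.7 mm; long side = w√2 ≈ 1775.9 mm.

1256 × 1776 mm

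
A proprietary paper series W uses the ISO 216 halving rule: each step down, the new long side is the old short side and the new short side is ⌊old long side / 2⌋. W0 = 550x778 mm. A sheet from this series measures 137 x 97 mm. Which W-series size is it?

W5

W0: 550 × 778 mm
W1: 389 × 550 mm
W2: 275 × 389 mm
W3: 194 × 275 mm
W4: 137 × 194 mm
W5: 97 × 137 mm
W6: 68 × 97 mm
→ matches W5.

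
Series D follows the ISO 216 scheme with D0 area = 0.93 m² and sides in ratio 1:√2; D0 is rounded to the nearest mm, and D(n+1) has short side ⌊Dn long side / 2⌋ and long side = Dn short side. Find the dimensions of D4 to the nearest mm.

Let D0's short side be w mm. w · w√2 = 0.93 m² = 930,000 mm², so w ≈ 810.9 mm and w√2 ≈ 1146.8 mm → D0 = 811 × 1147 mm.
D1: ⌊1147/2⌋ × 811 = 573 × 811 mm
D2: ⌊811/2⌋ × 573 = 405 × 573 mm
D3: ⌊573/2⌋ × 405 = 286 × 405 mm
D4: ⌊405/2⌋ × 286 = 202 × 286 mm

202 × 286 mm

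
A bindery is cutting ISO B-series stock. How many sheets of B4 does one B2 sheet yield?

B2 = 500 × 707 mm; B4 = 250 × 353 mm.
Each halving step doubles the count; 2 steps from B2 to B4.
2^2 = 4.

4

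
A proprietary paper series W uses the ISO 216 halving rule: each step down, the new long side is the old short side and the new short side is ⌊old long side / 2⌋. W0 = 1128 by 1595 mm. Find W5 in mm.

W1 = 797 × 1128 mm (from W0 by 1 halving).
W2: ⌊1128/2⌋ × 797 = 564 × 797 mm
W3: ⌊797/2⌋ × 564 = 398 × 564 mm
W4: ⌊564/2⌋ × 398 = 282 × 398 mm
W5: ⌊398/2⌋ × 282 = 199 × 282 mm

199 × 282 mm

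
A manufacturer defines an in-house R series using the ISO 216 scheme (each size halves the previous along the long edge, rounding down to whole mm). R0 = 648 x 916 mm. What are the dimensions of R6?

81 × 114 mm

R1 = 458 × 648 mm (from R0 by 1 halving).
R2: ⌊648/2⌋ × 458 = 324 × 458 mm
R3: ⌊458/2⌋ × 324 = 229 × 324 mm
R4: ⌊324/2⌋ × 229 = 162 × 229 mm
R5: ⌊229/2⌋ × 162 = 114 × 162 mm
R6: ⌊162/2⌋ × 114 = 81 × 114 mm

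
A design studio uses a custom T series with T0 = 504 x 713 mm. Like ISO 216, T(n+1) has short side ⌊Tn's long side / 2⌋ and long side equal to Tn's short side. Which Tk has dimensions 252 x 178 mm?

T3

T0: 504 × 713 mm
T1: 356 × 504 mm
T2: 252 × 356 mm
T3: 178 × 252 mm
T4: 126 × 178 mm
→ matches T3.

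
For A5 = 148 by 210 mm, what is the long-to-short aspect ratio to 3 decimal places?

210 / 148 = 1.419
ISO 216 targets √2 ≈ 1.414; the +0.005 deviation is from mm rounding.

1.419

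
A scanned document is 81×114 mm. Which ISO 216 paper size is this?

C7 (81 × 114 mm)

Aspect ratio 114/81 ≈ 1.407 — close to the ISO √2 ≈ 1.414.
In the C-series (envelope sizes, between A and B): C7 = 81 × 114 mm.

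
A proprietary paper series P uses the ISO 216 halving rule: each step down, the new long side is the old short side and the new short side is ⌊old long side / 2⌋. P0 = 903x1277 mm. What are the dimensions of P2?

451 × 638 mm

P1: ⌊1277/2⌋ × 903 = 638 × 903 mm
P2: ⌊903/2⌋ × 638 = 451 × 638 mm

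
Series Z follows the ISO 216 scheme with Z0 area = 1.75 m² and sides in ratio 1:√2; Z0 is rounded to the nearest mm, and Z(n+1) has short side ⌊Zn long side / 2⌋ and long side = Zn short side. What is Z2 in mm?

Let Z0's short side be w mm. w · w√2 = 1.75 m² = 1,750,000 mm², so w ≈ 1112.4 mm and w√2 ≈ 1573.2 mm → Z0 = 1112 × 1573 mm.
Z1: ⌊1573/2⌋ × 1112 = 786 × 1112 mm
Z2: ⌊1112/2⌋ × 786 = 556 × 786 mm

556 × 786 mm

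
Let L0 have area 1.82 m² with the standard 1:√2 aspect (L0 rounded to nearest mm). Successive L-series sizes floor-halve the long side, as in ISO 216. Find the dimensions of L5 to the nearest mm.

200 × 283 mm

Let L0's short side be w mm. w · w√2 = 1.82 m² = 1,820,000 mm², so w ≈ 1134.4 mm and w√2 ≈ 1604.3 mm → L0 = 1134 × 1604 mm.
L1: ⌊1604/2⌋ × 1134 = 802 × 1134 mm
L2: ⌊1134/2⌋ × 802 = 567 × 802 mm
L3: ⌊802/2⌋ × 567 = 401 × 567 mm
L4: ⌊567/2⌋ × 401 = 283 × 401 mm
L5: ⌊401/2⌋ × 283 = 200 × 283 mm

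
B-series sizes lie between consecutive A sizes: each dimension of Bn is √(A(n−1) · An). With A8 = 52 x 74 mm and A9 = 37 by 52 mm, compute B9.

44 × 62 mm

Short side: √(52 · 37) = √1924 ≈ 43.9 → 44 mm
Long side: √(74 · 52) = √3848 ≈ 62.0 → 62 mm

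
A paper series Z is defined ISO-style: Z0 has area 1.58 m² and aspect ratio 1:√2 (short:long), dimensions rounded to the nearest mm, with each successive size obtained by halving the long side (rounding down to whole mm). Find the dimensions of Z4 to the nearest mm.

264 × 373 mm

Let Z0's short side be w mm. w · w√2 = 1.58 m² = 1,580,000 mm², so w ≈ 1057.0 mm and w√2 ≈ 1494.8 mm → Z0 = 1057 × 1495 mm.
Z1: ⌊1495/2⌋ × 1057 = 747 × 1057 mm
Z2: ⌊1057/2⌋ × 747 = 528 × 747 mm
Z3: ⌊747/2⌋ × 528 = 373 × 528 mm
Z4: ⌊528/2⌋ × 373 = 264 × 373 mm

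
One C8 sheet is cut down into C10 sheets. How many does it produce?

C8 = 57 × 81 mm; C10 = 28 × 40 mm.
Each halving step doubles the count; 2 steps from C8 to C10.
2^2 = 4.

4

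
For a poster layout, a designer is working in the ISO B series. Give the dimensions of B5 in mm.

176 × 250 mm

B0 = 1000 × 1414 mm (B0 has a 1000 mm short side, aspect 1:√2).
B1: ⌊1414/2⌋ × 1000 = 707 × 1000 mm
B2: ⌊1000/2⌋ × 707 = 500 × 707 mm
B3: ⌊707/2⌋ × 500 = 353 × 500 mm
B4: ⌊500/2⌋ × 353 = 250 × 353 mm
B5: ⌊353/2⌋ × 250 = 176 × 250 mm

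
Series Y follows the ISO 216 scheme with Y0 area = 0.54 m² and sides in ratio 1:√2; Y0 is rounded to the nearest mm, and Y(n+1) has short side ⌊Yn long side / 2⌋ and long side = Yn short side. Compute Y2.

309 × 437 mm

Let Y0's short side be w mm. w · w√2 = 0.54 m² = 540,000 mm², so w ≈ 617.9 mm and w√2 ≈ 873.9 mm → Y0 = 618 × 874 mm.
Y1: ⌊874/2⌋ × 618 = 437 × 618 mm
Y2: ⌊618/2⌋ × 437 = 309 × 437 mm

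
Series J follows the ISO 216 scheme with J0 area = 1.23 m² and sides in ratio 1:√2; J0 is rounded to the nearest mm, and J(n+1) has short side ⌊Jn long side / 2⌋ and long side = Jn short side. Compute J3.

329 × 466 mm

Let J0's short side be w mm. w · w√2 = 1.23 m² = 1,230,000 mm², so w ≈ 932.6 mm and w√2 ≈ 1318.9 mm → J0 = 933 × 1319 mm.
J1: ⌊1319/2⌋ × 933 = 659 × 933 mm
J2: ⌊933/2⌋ × 659 = 466 × 659 mm
J3: ⌊659/2⌋ × 466 = 329 × 466 mm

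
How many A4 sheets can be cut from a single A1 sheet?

Each ISO step halves the sheet: 1 × A1 → 2 × A2 → 4 × A3 → 8 × A4
From A1 to A4 is 3 halving steps: 2^3 = 8.

8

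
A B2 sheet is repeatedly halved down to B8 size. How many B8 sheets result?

Each ISO step halves the sheet: 1 × B2 → 2 × B3 → 4 × B4 → 8 × B5 → …
From B2 to B8 is 6 halving steps: 2^6 = 64.

64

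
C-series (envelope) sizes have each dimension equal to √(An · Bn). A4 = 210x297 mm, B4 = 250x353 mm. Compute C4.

229 × 324 mm

Short side: √(210 · 250) = √52500 ≈ 229.1 → 229 mm
Long side: √(297 · 353) = √104841 ≈ 323.8 → 324 mm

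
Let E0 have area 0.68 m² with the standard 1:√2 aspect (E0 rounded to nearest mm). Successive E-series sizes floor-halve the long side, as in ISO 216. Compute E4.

173 × 245 mm

Let E0's short side be w mm. w · w√2 = 0.68 m² = 680,000 mm², so w ≈ 693.4 mm and w√2 ≈ 980.6 mm → E0 = 693 × 981 mm.
E1: ⌊981/2⌋ × 693 = 490 × 693 mm
E2: ⌊693/2⌋ × 490 = 346 × 490 mm
E3: ⌊490/2⌋ × 346 = 245 × 346 mm
E4: ⌊346/2⌋ × 245 = 173 × 245 mm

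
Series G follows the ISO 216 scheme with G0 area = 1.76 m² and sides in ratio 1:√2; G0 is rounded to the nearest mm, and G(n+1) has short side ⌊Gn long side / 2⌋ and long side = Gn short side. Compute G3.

Let G0's short side be w mm. w · w√2 = 1.76 m² = 1,760,000 mm², so w ≈ 1115.6 mm and w√2 ≈ 1577.7 mm → G0 = 1116 × 1578 mm.
G1: ⌊1578/2⌋ × 1116 = 789 × 1116 mm
G2: ⌊1116/2⌋ × 789 = 558 × 789 mm
G3: ⌊789/2⌋ × 558 = 394 × 558 mm

394 × 558 mm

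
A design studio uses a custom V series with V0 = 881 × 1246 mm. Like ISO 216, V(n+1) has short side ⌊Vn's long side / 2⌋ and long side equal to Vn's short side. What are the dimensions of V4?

V1: ⌊1246/2⌋ × 881 = 623 × 881 mm
V2: ⌊881/2⌋ × 623 = 440 × 623 mm
V3: ⌊623/2⌋ × 440 = 311 × 440 mm
V4: ⌊440/2⌋ × 311 = 220 × 311 mm

220 × 311 mm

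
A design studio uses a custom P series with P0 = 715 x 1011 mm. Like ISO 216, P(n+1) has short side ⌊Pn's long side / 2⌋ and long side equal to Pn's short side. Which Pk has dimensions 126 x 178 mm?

P5

P0: 715 × 1011 mm
P1: 505 × 715 mm
P2: 357 × 505 mm
P3: 252 × 357 mm
P4: 178 × 252 mm
P5: 126 × 178 mm
P6: 89 × 126 mm
→ matches P5.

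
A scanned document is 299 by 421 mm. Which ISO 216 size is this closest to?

Aspect ratio 421/299 ≈ 1.408 — close to the ISO √2 ≈ 1.414.
In the A-series (A0 area = 1 m²): A3 = 297 × 420 mm.
Off by 3 mm total — nearest standard size.

A3 (297 × 420 mm)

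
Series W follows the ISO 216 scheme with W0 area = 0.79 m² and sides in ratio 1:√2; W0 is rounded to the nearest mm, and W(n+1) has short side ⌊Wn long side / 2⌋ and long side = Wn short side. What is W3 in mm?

Let W0's short side be w mm. w · w√2 = 0.79 m² = 790,000 mm², so w ≈ 747.4 mm and w√2 ≈ 1057.0 mm → W0 = 747 × 1057 mm.
W1: ⌊1057/2⌋ × 747 = 528 × 747 mm
W2: ⌊747/2⌋ × 528 = 373 × 528 mm
W3: ⌊528/2⌋ × 373 = 264 × 373 mm

264 × 373 mm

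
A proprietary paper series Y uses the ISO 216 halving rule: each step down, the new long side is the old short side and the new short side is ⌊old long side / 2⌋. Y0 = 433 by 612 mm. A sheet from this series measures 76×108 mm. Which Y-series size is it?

Y0: 433 × 612 mm
Y1: 306 × 433 mm
Y2: 216 × 306 mm
Y3: 153 × 216 mm
Y4: 108 × 153 mm
Y5: 76 × 108 mm
Y6: 54 × 76 mm
→ matches Y5.

Y5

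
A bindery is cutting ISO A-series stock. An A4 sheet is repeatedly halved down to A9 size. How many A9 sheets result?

Each ISO step halves the sheet: 1 × A4 → 2 × A5 → 4 × A6 → 8 × A7 → …
From A4 to A9 is 5 halving steps: 2^5 = 32.

32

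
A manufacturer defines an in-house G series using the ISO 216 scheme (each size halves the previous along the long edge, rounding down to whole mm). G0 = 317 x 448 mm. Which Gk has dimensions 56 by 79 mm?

G0: 317 × 448 mm
G1: 224 × 317 mm
G2: 158 × 224 mm
G3: 112 × 158 mm
G4: 79 × 112 mm
G5: 56 × 79 mm
G6: 39 × 56 mm
→ matches G5.

G5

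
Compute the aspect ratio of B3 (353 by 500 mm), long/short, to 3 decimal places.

1.416

500 / 353 = 1.416
ISO 216 targets √2 ≈ 1.414; the +0.002 deviation is from mm rounding.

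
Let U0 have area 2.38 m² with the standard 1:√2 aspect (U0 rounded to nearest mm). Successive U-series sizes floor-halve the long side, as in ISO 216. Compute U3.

Let U0's short side be w mm. w · w√2 = 2.38 m² = 2,380,000 mm², so w ≈ 1297.3 mm and w√2 ≈ 1834.6 mm → U0 = 1297 × 1835 mm.
U1: ⌊1835/2⌋ × 1297 = 917 × 1297 mm
U2: ⌊1297/2⌋ × 917 = 648 × 917 mm
U3: ⌊917/2⌋ × 648 = 458 × 648 mm

458 × 648 mm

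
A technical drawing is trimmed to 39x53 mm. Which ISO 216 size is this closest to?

A9 (37 × 52 mm)

Aspect ratio 53/39 ≈ 1.359 (ISO target is √2 ≈ 1.414).
In the A-series (A0 area = 1 m²): A9 = 37 × 52 mm.
Off by 3 mm total — nearest standard size.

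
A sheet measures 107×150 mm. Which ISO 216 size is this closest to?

Aspect ratio 150/107 ≈ 1.402 — close to the ISO √2 ≈ 1.414.
In the A-series (A0 area = 1 m²): A6 = 105 × 148 mm.
Off by 4 mm total — nearest standard size.

A6 (105 × 148 mm)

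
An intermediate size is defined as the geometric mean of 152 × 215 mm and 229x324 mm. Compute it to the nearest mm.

Short side: √(152 · 229) = √34808 ≈ 186.6 → 187 mm
Long side: √(215 · 324) = √69660 ≈ 263.9 → 264 mm

187 × 264 mm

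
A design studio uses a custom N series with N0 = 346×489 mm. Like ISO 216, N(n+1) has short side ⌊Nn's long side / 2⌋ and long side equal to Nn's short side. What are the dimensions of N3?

122 × 173 mm

N1: ⌊489/2⌋ × 346 = 244 × 346 mm
N2: ⌊346/2⌋ × 244 = 173 × 244 mm
N3: ⌊244/2⌋ × 173 = 122 × 173 mm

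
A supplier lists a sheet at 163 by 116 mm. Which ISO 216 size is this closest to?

Aspect ratio 163/116 ≈ 1.405 — close to the ISO √2 ≈ 1.414.
In the C-series (envelope sizes, between A and B): C6 = 114 × 162 mm.
Off by 3 mm total — nearest standard size.

C6 (114 × 162 mm)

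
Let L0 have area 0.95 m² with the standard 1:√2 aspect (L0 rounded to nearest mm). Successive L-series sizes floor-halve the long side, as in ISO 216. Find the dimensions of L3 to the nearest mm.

Let L0's short side be w mm. w · w√2 = 0.95 m² = 950,000 mm², so w ≈ 819.6 mm and w√2 ≈ 1159.1 mm → L0 = 820 × 1159 mm.
L1: ⌊1159/2⌋ × 820 = 579 × 820 mm
L2: ⌊820/2⌋ × 579 = 410 × 579 mm
L3: ⌊579/2⌋ × 410 = 289 × 410 mm

289 × 410 mm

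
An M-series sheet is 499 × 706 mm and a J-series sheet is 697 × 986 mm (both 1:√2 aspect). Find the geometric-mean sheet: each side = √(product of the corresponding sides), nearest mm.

Short side: √(499 · 697) = √347803 ≈ 589.7 → 590 mm
Long side: √(706 · 986) = √696116 ≈ 834.3 → 834 mm

590 × 834 mm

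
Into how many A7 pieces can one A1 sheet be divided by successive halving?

64

Each ISO step halves the sheet: 1 × A1 → 2 × A2 → 4 × A3 → 8 × A4 → …
From A1 to A7 is 6 halving steps: 2^6 = 64.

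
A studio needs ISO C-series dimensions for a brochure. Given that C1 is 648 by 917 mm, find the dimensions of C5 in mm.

C2: ⌊917/2⌋ × 648 = 458 × 648 mm
C3: ⌊648/2⌋ × 458 = 324 × 458 mm
C4: ⌊458/2⌋ × 324 = 229 × 324 mm
C5: ⌊324/2⌋ × 229 = 162 × 229 mm

162 × 229 mm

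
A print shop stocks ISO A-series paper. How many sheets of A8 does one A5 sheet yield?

8

A5 = 148 × 210 mm; A8 = 52 × 74 mm.
Each halving step doubles the count; 3 steps from A5 to A8.
2^3 = 8.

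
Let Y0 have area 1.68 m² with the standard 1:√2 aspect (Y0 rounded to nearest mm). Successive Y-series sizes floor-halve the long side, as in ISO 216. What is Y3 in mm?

385 × 545 mm

Let Y0's short side be w mm. w · w√2 = 1.68 m² = 1,680,000 mm², so w ≈ 1089.9 mm and w√2 ≈ 1541.4 mm → Y0 = 1090 × 1541 mm.
Y1: ⌊1541/2⌋ × 1090 = 770 × 1090 mm
Y2: ⌊1090/2⌋ × 770 = 545 × 770 mm
Y3: ⌊770/2⌋ × 545 = 385 × 545 mm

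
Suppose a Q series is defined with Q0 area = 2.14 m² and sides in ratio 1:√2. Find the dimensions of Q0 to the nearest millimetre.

1230 × 1740 mm

Let the short side be w mm. Then w · w√2 = 2.14 m² = 2,140,000 mm².
w² = 2,140,000/√2, so w ≈ 1230.1 mm; long side = w√2 ≈ 1739.7 mm.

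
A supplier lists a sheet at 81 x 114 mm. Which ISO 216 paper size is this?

Aspect ratio 114/81 ≈ 1.407 — close to the ISO √2 ≈ 1.414.
In the C-series (envelope sizes, between A and B): C7 = 81 × 114 mm.

C7 (81 × 114 mm)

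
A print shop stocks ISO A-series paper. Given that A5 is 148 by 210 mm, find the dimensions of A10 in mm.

A6: ⌊210/2⌋ × 148 = 105 × 148 mm
A7: ⌊148/2⌋ × 105 = 74 × 105 mm
A8: ⌊105/2⌋ × 74 = 52 × 74 mm
A9: ⌊74/2⌋ × 52 = 37 × 52 mm
A10: ⌊52/2⌋ × 37 = 26 × 37 mm

26 × 37 mm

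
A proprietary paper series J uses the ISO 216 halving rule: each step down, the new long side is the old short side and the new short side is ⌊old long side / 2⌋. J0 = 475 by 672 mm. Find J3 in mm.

168 × 237 mm

J1: ⌊672/2⌋ × 475 = 336 × 475 mm
J2: ⌊475/2⌋ × 336 = 237 × 336 mm
J3: ⌊336/2⌋ × 237 = 168 × 237 mm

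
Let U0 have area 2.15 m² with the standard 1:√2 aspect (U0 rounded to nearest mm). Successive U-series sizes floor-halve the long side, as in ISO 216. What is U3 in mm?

436 × 616 mm

Let U0's short side be w mm. w · w√2 = 2.15 m² = 2,150,000 mm², so w ≈ 1233.0 mm and w√2 ≈ 1743.7 mm → U0 = 1233 × 1744 mm.
U1: ⌊1744/2⌋ × 1233 = 872 × 1233 mm
U2: ⌊1233/2⌋ × 872 = 616 × 872 mm
U3: ⌊872/2⌋ × 616 = 436 × 616 mm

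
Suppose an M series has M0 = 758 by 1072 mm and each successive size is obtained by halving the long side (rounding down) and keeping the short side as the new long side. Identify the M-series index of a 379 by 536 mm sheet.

M2

M0: 758 × 1072 mm
M1: 536 × 758 mm
M2: 379 × 536 mm
M3: 268 × 379 mm
→ matches M2.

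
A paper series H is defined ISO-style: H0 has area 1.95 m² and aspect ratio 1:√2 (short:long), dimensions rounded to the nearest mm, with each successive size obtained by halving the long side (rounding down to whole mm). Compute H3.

415 × 587 mm

Let H0's short side be w mm. w · w√2 = 1.95 m² = 1,950,000 mm², so w ≈ 1174.2 mm and w√2 ≈ 1660.6 mm → H0 = 1174 × 1661 mm.
H1: ⌊1661/2⌋ × 1174 = 830 × 1174 mm
H2: ⌊1174/2⌋ × 830 = 587 × 830 mm
H3: ⌊830/2⌋ × 587 = 415 × 587 mm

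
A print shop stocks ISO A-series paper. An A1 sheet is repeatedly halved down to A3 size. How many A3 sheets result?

Each ISO step halves the sheet: 1 × A1 → 2 × A2 → 4 × A3
From A1 to A3 is 2 halving steps: 2^2 = 4.

4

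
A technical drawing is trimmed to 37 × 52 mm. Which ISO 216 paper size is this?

A9 (37 × 52 mm)

Aspect ratio 52/37 ≈ 1.405 — close to the ISO √2 ≈ 1.414.
In the A-series (A0 area = 1 m²): A9 = 37 × 52 mm.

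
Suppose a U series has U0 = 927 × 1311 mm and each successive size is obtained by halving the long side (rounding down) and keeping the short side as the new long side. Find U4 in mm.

U1: ⌊1311/2⌋ × 927 = 655 × 927 mm
U2: ⌊927/2⌋ × 655 = 463 × 655 mm
U3: ⌊655/2⌋ × 463 = 327 × 463 mm
U4: ⌊463/2⌋ × 327 = 231 × 327 mm

231 × 327 mm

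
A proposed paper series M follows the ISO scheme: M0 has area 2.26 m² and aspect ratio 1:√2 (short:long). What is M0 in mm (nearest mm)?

1264 × 1788 mm

Let the short side be w mm. Then w · w√2 = 2.26 m² = 2,260,000 mm².
w² = 2,260,000/√2, so w ≈ 1264.1 mm; long side = w√2 ≈ 1787.8 mm.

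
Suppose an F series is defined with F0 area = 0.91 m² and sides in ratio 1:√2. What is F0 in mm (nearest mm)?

802 × 1134 mm

Let the short side be w mm. Then w · w√2 = 0.91 m² = 910,000 mm².
w² = 910,000/√2, so w ≈ 802.2 mm; long side = w√2 ≈ 1134.4 mm.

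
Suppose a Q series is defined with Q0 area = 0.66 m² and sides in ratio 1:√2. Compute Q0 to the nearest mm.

Let the short side be w mm. Then w · w√2 = 0.66 m² = 660,000 mm².
w² = 660,000/√2, so w ≈ 683.1 mm; long side = w√2 ≈ 966.1 mm.

683 × 966 mm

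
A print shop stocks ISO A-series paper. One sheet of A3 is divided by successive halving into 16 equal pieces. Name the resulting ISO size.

16 = 2^4, so 4 halving steps.
A3 → A4 → … → A7 after 4 steps.

A7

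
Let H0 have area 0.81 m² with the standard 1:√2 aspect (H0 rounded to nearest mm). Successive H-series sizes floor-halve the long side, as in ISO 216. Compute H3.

267 × 378 mm

Let H0's short side be w mm. w · w√2 = 0.81 m² = 810,000 mm², so w ≈ 756.8 mm and w√2 ≈ 1070.3 mm → H0 = 757 × 1070 mm.
H1: ⌊1070/2⌋ × 757 = 535 × 757 mm
H2: ⌊757/2⌋ × 535 = 378 × 535 mm
H3: ⌊535/2⌋ × 378 = 267 × 378 mm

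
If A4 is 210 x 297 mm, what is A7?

74 × 105 mm

A5: ⌊297/2⌋ × 210 = 148 × 210 mm
A6: ⌊210/2⌋ × 148 = 105 × 148 mm
A7: ⌊148/2⌋ × 105 = 74 × 105 mm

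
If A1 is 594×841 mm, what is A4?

210 × 297 mm

A2: ⌊841/2⌋ × 594 = 420 × 594 mm
A3: ⌊594/2⌋ × 420 = 297 × 420 mm
A4: ⌊420/2⌋ × 297 = 210 × 297 mm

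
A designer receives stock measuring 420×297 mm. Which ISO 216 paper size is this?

A3 (297 × 420 mm)

Aspect ratio 420/297 ≈ 1.414 — close to the ISO √2 ≈ 1.414.
In the A-series (A0 area = 1 m²): A3 = 297 × 420 mm.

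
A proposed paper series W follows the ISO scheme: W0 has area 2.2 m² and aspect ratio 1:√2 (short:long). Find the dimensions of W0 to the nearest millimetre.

1247 × 1764 mm

Let the short side be w mm. Then w · w√2 = 2.2 m² = 2,200,000 mm².
w² = 2,200,000/√2, so w ≈ 1247.3 mm; long side = w√2 ≈ 1763.9 mm.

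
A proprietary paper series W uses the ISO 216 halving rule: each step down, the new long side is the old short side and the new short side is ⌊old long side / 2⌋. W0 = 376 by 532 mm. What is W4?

94 × 133 mm

W1: ⌊532/2⌋ × 376 = 266 × 376 mm
W2: ⌊376/2⌋ × 266 = 188 × 266 mm
W3: ⌊266/2⌋ × 188 = 133 × 188 mm
W4: ⌊188/2⌋ × 133 = 94 × 133 mm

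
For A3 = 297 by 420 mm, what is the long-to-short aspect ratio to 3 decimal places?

1.414

420 / 297 = 1.414
Matches √2 ≈ 1.414 — the ISO 216 defining ratio.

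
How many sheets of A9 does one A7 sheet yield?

4

A7 = 74 × 105 mm; A9 = 37 × 52 mm.
Each halving step doubles the count; 2 steps from A7 to A9.
2^2 = 4.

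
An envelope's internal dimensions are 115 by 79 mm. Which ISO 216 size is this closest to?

Aspect ratio 115/79 ≈ 1.456 (ISO target is √2 ≈ 1.414).
In the C-series (envelope sizes, between A and B): C7 = 81 × 114 mm.
Off by 3 mm total — nearest standard size.

C7 (81 × 114 mm)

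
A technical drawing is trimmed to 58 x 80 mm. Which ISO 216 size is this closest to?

C8 (57 × 81 mm)

Aspect ratio 80/58 ≈ 1.379 (ISO target is √2 ≈ 1.414).
In the C-series (envelope sizes, between A and B): C8 = 57 × 81 mm.
Off by 2 mm total — nearest standard size.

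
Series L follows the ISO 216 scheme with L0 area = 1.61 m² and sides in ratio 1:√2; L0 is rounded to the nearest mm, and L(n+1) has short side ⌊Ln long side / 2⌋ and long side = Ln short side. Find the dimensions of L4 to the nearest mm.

Let L0's short side be w mm. w · w√2 = 1.61 m² = 1,610,000 mm², so w ≈ 1067.0 mm and w√2 ≈ 1508.9 mm → L0 = 1067 × 1509 mm.
L1: ⌊1509/2⌋ × 1067 = 754 × 1067 mm
L2: ⌊1067/2⌋ × 754 = 533 × 754 mm
L3: ⌊754/2⌋ × 533 = 377 × 533 mm
L4: ⌊533/2⌋ × 377 = 266 × 377 mm

266 × 377 mm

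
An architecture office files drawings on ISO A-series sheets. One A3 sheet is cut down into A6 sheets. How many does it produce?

8

Each ISO step halves the sheet: 1 × A3 → 2 × A4 → 4 × A5 → 8 × A6
From A3 to A6 is 3 halving steps: 2^3 = 8.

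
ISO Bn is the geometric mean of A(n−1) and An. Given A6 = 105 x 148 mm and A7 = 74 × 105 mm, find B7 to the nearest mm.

Short side: √(105 · 74) = √7770 ≈ 88.1 → 88 mm
Long side: √(148 · 105) = √15540 ≈ 124.7 → 125 mm

88 × 125 mm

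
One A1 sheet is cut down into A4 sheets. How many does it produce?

A1 = 594 × 841 mm; A4 = 210 × 297 mm.
Each halving step doubles the count; 3 steps from A1 to A4.
2^3 = 8.

8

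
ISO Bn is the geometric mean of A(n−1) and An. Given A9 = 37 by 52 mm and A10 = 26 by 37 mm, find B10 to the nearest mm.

31 × 44 mm

Short side: √(37 · 26) = √962 ≈ 31.0 → 31 mm
Long side: √(52 · 37) = √1924 ≈ 43.9 → 44 mm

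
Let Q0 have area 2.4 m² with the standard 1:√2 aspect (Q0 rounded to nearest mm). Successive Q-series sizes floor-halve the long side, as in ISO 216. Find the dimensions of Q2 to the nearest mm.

651 × 921 mm

Let Q0's short side be w mm. w · w√2 = 2.4 m² = 2,400,000 mm², so w ≈ 1302.7 mm and w√2 ≈ 1842.3 mm → Q0 = 1303 × 1842 mm.
Q1: ⌊1842/2⌋ × 1303 = 921 × 1303 mm
Q2: ⌊1303/2⌋ × 921 = 651 × 921 mm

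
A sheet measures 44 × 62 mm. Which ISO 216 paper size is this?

Aspect ratio 62/44 ≈ 1.409 — close to the ISO √2 ≈ 1.414.
In the B-series (B0 = 1000 × 1414 mm): B9 = 44 × 62 mm.

B9 (44 × 62 mm)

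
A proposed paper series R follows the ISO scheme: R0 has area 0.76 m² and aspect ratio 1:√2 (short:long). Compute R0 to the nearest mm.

Let the short side be w mm. Then w · w√2 = 0.76 m² = 760,000 mm².
w² = 760,000/√2, so w ≈ 733.1 mm; long side = w√2 ≈ 1036.7 mm.

733 × 1037 mm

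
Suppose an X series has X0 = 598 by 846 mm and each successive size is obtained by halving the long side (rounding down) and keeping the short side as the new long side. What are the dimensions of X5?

X1 = 423 × 598 mm (from X0 by 1 halving).
X2: ⌊598/2⌋ × 423 = 299 × 423 mm
X3: ⌊423/2⌋ × 299 = 211 × 299 mm
X4: ⌊299/2⌋ × 211 = 149 × 211 mm
X5: ⌊211/2⌋ × 149 = 105 × 149 mm

105 × 149 mm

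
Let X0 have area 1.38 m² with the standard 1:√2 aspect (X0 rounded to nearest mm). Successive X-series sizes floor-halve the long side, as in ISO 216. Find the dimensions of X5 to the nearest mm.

174 × 247 mm

Let X0's short side be w mm. w · w√2 = 1.38 m² = 1,380,000 mm², so w ≈ 987.8 mm and w√2 ≈ 1397.0 mm → X0 = 988 × 1397 mm.
X1: ⌊1397/2⌋ × 988 = 698 × 988 mm
X2: ⌊988/2⌋ × 698 = 494 × 698 mm
X3: ⌊698/2⌋ × 494 = 349 × 494 mm
X4: ⌊494/2⌋ × 349 = 247 × 349 mm
X5: ⌊349/2⌋ × 247 = 174 × 247 mm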